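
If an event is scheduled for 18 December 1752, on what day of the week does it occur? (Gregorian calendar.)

Doomsday rule: the anchor day for the 1700s is Sunday. For year 52: 52÷12 = 4 r 4, and 4÷4 = 1, so 4+4+1 = 9.
Sunday + 9 ≡ Tuesday — that's 1752's doomsday.
In December the doomsday date is Dec 12.
Dec 18 is 6 days after Dec 12; 6 mod 7 = 6, so Tuesday + 6 = Monday.

Monday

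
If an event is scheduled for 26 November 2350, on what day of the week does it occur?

Sunday

Doomsday rule: the anchor day for the 2300s is Wednesday. For year 50: 50÷12 = 4 r 2, and 2÷4 = 0, so 4+2+0 = 6.
Wednesday + 6 ≡ Tuesday — that's 2350's doomsday.
In November the doomsday date is Nov 7.
Nov 26 is 19 days after Nov 7; 19 mod 7 = 5, so Tuesday + 5 = Sunday.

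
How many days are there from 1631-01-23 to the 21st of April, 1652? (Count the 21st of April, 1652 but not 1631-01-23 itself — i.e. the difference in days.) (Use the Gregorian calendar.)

Jan 23, 1631 → Jan 23, 1632: 365 days.
Jan 23, 1632 → Jan 23, 1633: 366 days (Feb 29, 1632 is in that span).
Jan 23, 1633 → Jan 23, 1634: 365 days.
Jan 23, 1634 → Jan 23, 1635: 365 days.
Jan 23, 1635 → Jan 23, 1636: 365 days.
Jan 23, 1636 → Jan 23, 1637: 366 days (Feb 29, 1636 is in that span).
Jan 23, 1637 → Jan 23, 1638: 365 days.
Jan 23, 1638 → Jan 23, 1639: 365 days.
Jan 23, 1639 → Jan 23, 1640: 365 days.
Jan 23, 1640 → Jan 23, 1641: 366 days (Feb 29, 1640 is in that span).
Jan 23, 1641 → Jan 23, 1642: 365 days.
Jan 23, 1642 → Jan 23, 1643: 365 days.
Jan 23, 1643 → Jan 23, 1644: 365 days.
Jan 23, 1644 → Jan 23, 1645: 366 days (Feb 29, 1644 is in that span).
Jan 23, 1645 → Jan 23, 1646: 365 days.
Jan 23, 1646 → Jan 23, 1647: 365 days.
Jan 23, 1647 → Jan 23, 1648: 365 days.
Jan 23, 1648 → Jan 23, 1649: 366 days (Feb 29, 1648 is in that span).
Jan 23, 1649 → Jan 23, 1650: 365 days.
Jan 23, 1650 → Jan 23, 1651: 365 days.
Jan 23, 1651 → Jan 23, 1652: 365 days.
Jan 23, 1652 → Feb 23, 1652: 31 days (January has 31).
Feb 23, 1652 → Mar 23, 1652: 29 days (February has 29).
Mar 23, 1652 → Apr 21, 1652: 29 days.
Total: 7759 days.

7759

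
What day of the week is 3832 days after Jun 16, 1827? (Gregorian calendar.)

Tuesday

First find the weekday of Jun 16, 1827. Doomsday rule: the anchor day for the 1800s is Friday. For year 27: 27÷12 = 2 r 3, and 3÷4 = 0, so 2+3+0 = 5.
Friday + 5 ≡ Wednesday — that's 1827's doomsday.
In June the doomsday date is Jun 6.
Jun 16 is 10 days after Jun 6; 10 mod 7 = 3, so Wednesday + 3 = Saturday.
3832 mod 7 = 3, so 3832 days after a Saturday is Saturday + 3 = Tuesday.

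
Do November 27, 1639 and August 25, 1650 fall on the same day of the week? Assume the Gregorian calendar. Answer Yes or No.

From Nov 27, 1639 to Aug 25, 1650 is 3924 days.
3924 mod 7 = 4, so they are different weekdays.
(Nov 27, 1639 is a Sunday; Aug 25, 1650 is a Thursday.)

No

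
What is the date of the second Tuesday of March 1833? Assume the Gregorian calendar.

March 1, 1833 is a Friday.
The first Tuesday is therefore March 5 (4 days later).
The second Tuesday is 5 + 1×7 = March 12.

March 12, 1833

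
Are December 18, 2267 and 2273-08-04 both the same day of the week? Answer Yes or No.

No

From Dec 18, 2267 to Aug 4, 2273 is 2056 days.
2056 mod 7 = 5, so they are different weekdays.
(Dec 18, 2267 is a Wednesday; Aug 4, 2273 is a Monday.)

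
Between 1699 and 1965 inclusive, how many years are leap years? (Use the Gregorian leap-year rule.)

Multiples of 4 in [1699,1965]: 67.
Of those, multiples of 100: 3 (not leap unless ÷400).
Multiples of 400: 0.
Leap years = 67 − 3 + 0 = 64.

64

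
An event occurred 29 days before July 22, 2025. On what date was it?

June 23, 2025

−22 → Jun 30, 2025 (end of Jun, 30 days; 7 left).
−7 → Jun 23, 2025.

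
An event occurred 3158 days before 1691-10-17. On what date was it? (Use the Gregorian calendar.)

−365 (one year) → Oct 17, 1690 (2793 left).
−365 (one year) → Oct 17, 1689 (2428 left).
−365 (one year) → Oct 17, 1688 (2063 left).
−366 (one year; includes Feb 29, 1688) → Oct 17, 1687 (1697 left).
−365 (one year) → Oct 17, 1686 (1332 left).
−365 (one year) → Oct 17, 1685 (967 left).
−365 (one year) → Oct 17, 1684 (602 left).
−366 (one year; includes Feb 29, 1684) → Oct 17, 1683 (236 left).
−17 → Sep 30, 1683 (end of Sep, 30 days; 219 left).
−30 → Aug 31, 1683 (end of Aug, 31 days; 189 left).
−31 → Jul 31, 1683 (end of Jul, 31 days; 158 left).
−31 → Jun 30, 1683 (end of Jun, 30 days; 127 left).
−30 → May 31, 1683 (end of May, 31 days; 97 left).
−31 → Apr 30, 1683 (end of Apr, 30 days; 66 left).
−30 → Mar 31, 1683 (end of Mar, 31 days; 36 left).
−31 → Feb 28, 1683 (end of Feb, 28 days; 5 left).
−5 → Feb 23, 1683.

February 23, 1683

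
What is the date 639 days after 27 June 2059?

March 27, 2061

+366 (one year; includes Feb 29, 2060) → Jun 27, 2060 (273 left).
Jun has 30 days: +4 → Jul 1, 2060 (269 left).
Jul has 31 days: +31 → Aug 1, 2060 (238 left).
Aug has 31 days: +31 → Sep 1, 2060 (207 left).
Sep has 30 days: +30 → Oct 1, 2060 (177 left).
Oct has 31 days: +31 → Nov 1, 2060 (146 left).
Nov has 30 days: +30 → Dec 1, 2060 (116 left).
Dec has 31 days: +31 → Jan 1, 2061 (85 left).
Jan has 31 days: +31 → Feb 1, 2061 (54 left).
Feb has 28 days: +28 → Mar 1, 2061 (26 left).
+26 → Mar 27, 2061.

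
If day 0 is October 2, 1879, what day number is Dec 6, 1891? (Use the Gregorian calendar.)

Oct 2, 1879 → Oct 2, 1880: 366 days (Feb 29, 1880 is in that span).
Oct 2, 1880 → Oct 2, 1881: 365 days.
Oct 2, 1881 → Oct 2, 1882: 365 days.
Oct 2, 1882 → Oct 2, 1883: 365 days.
Oct 2, 1883 → Oct 2, 1884: 366 days (Feb 29, 1884 is in that span).
Oct 2, 1884 → Oct 2, 1885: 365 days.
Oct 2, 1885 → Oct 2, 1886: 365 days.
Oct 2, 1886 → Oct 2, 1887: 365 days.
Oct 2, 1887 → Oct 2, 1888: 366 days (Feb 29, 1888 is in that span).
Oct 2, 1888 → Oct 2, 1889: 365 days.
Oct 2, 1889 → Oct 2, 1890: 365 days.
Oct 2, 1890 → Oct 2, 1891: 365 days.
Oct 2, 1891 → Nov 2, 1891: 31 days (October has 31).
Nov 2, 1891 → Dec 2, 1891: 30 days (November has 30).
Dec 2, 1891 → Dec 6, 1891: 4 days.
Total: 4448 days.

4448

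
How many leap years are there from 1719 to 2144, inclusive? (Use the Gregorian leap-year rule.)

104

Multiples of 4 in [1719,2144]: 107.
Of those, multiples of 100: 4 (not leap unless ÷400).
Multiples of 400: 1.
Leap years = 107 − 4 + 1 = 104.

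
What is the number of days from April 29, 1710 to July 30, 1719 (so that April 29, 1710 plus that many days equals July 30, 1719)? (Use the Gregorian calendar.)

3379

Apr 29, 1710 → Apr 29, 1711: 365 days.
Apr 29, 1711 → Apr 29, 1712: 366 days (Feb 29, 1712 is in that span).
Apr 29, 1712 → Apr 29, 1713: 365 days.
Apr 29, 1713 → Apr 29, 1714: 365 days.
Apr 29, 1714 → Apr 29, 1715: 365 days.
Apr 29, 1715 → Apr 29, 1716: 366 days (Feb 29, 1716 is in that span).
Apr 29, 1716 → Apr 29, 1717: 365 days.
Apr 29, 1717 → Apr 29, 1718: 365 days.
Apr 29, 1718 → Apr 29, 1719: 365 days.
Apr 29, 1719 → May 29, 1719: 30 days (April has 30).
May 29, 1719 → Jun 29, 1719: 31 days (May has 31).
Jun 29, 1719 → Jul 29, 1719: 30 days (June has 30).
Jul 29, 1719 → Jul 30, 1719: 1 days.
Total: 3379 days.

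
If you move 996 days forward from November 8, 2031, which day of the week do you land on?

Nov 8, 2031 is a Saturday.
996 mod 7 = 2, so 996 days after a Saturday is Saturday + 2 = Monday.

Monday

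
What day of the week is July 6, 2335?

Saturday

Doomsday rule: the anchor day for the 2300s is Wednesday. For year 35: 35÷12 = 2 r 11, and 11÷4 = 2, so 2+11+2 = 15.
Wednesday + 15 ≡ Thursday — that's 2335's doomsday.
In July the doomsday date is Jul 11.
Jul 6 is 5 days before Jul 11; 5 mod 7 = 5, so Thursday − 5 = Saturday.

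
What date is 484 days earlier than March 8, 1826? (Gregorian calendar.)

−365 (one year) → Mar 8, 1825 (119 left).
−8 → Feb 28, 1825 (end of Feb, 28 days; 111 left).
−28 → Jan 31, 1825 (end of Jan, 31 days; 83 left).
−31 → Dec 31, 1824 (end of Dec, 31 days; 52 left).
−31 → Nov 30, 1824 (end of Nov, 30 days; 21 left).
−21 → Nov 9, 1824.

November 9, 1824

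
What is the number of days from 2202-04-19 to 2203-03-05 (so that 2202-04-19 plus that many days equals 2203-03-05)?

Apr 19, 2202 → May 19, 2202: 30 days (April has 30).
May 19, 2202 → Jun 19, 2202: 31 days (May has 31).
Jun 19, 2202 → Jul 19, 2202: 30 days (June has 30).
Jul 19, 2202 → Aug 19, 2202: 31 days (July has 31).
Aug 19, 2202 → Sep 19, 2202: 31 days (August has 31).
Sep 19, 2202 → Oct 19, 2202: 30 days (September has 30).
Oct 19, 2202 → Nov 19, 2202: 31 days (October has 31).
Nov 19, 2202 → Dec 19, 2202: 30 days (November has 30).
Dec 19, 2202 → Jan 19, 2203: 31 days (December has 31).
Jan 19, 2203 → Feb 19, 2203: 31 days (January has 31).
Feb 19, 2203 → Mar 5, 2203: 14 days.
Total: 320 days.

320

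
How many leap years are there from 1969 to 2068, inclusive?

Multiples of 4 in [1969,2068]: 25.
Of those, multiples of 100: 1 (not leap unless ÷400).
Multiples of 400: 1.
Leap years = 25 − 1 + 1 = 25.

25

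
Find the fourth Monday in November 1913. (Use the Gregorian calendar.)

November 24, 1913

November 1, 1913 is a Saturday.
The first Monday is therefore November 3 (2 days later).
The fourth Monday is 3 + 3×7 = November 24.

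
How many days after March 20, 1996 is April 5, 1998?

Mar 20, 1996 → Mar 20, 1997: 365 days.
Mar 20, 1997 → Apr 20, 1997: 31 days (March has 31).
Apr 20, 1997 → May 20, 1997: 30 days (April has 30).
May 20, 1997 → Jun 20, 1997: 31 days (May has 31).
Jun 20, 1997 → Jul 20, 1997: 30 days (June has 30).
Jul 20, 1997 → Aug 20, 1997: 31 days (July has 31).
Aug 20, 1997 → Sep 20, 1997: 31 days (August has 31).
Sep 20, 1997 → Oct 20, 1997: 30 days (September has 30).
Oct 20, 1997 → Nov 20, 1997: 31 days (October has 31).
Nov 20, 1997 → Dec 20, 1997: 30 days (November has 30).
Dec 20, 1997 → Jan 20, 1998: 31 days (December has 31).
Jan 20, 1998 → Feb 20, 1998: 31 days (January has 31).
Feb 20, 1998 → Mar 20, 1998: 28 days (February has 28).
Mar 20, 1998 → Apr 5, 1998: 16 days.
Total: 746 days.

746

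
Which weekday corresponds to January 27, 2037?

January 1, 2037 is a Thursday.
Jan 1, 2037 → Jan 27, 2037: 26 days.
Total: 26 days.
26 mod 7 = 5, so Thursday + 5 = Tuesday.

Tuesday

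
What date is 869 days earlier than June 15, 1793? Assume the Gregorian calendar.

−365 (one year) → Jun 15, 1792 (504 left).
−366 (one year; includes Feb 29, 1792) → Jun 15, 1791 (138 left).
−15 → May 31, 1791 (end of May, 31 days; 123 left).
−31 → Apr 30, 1791 (end of Apr, 30 days; 92 left).
−30 → Mar 31, 1791 (end of Mar, 31 days; 62 left).
−31 → Feb 28, 1791 (end of Feb, 28 days; 31 left).
−28 → Jan 31, 1791 (end of Jan, 31 days; 3 left).
−3 → Jan 28, 1791.

January 28, 1791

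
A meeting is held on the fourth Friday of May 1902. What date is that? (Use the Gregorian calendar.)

May 1, 1902 is a Thursday.
The first Friday is therefore May 2 (1 days later).
The fourth Friday is 2 + 3×7 = May 23.

May 23, 1902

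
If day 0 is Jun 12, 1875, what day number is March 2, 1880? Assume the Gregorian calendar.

1725

Jun 12, 1875 → Jun 12, 1876: 366 days (Feb 29, 1876 is in that span).
Jun 12, 1876 → Jun 12, 1877: 365 days.
Jun 12, 1877 → Jun 12, 1878: 365 days.
Jun 12, 1878 → Jun 12, 1879: 365 days.
Jun 12, 1879 → Jul 12, 1879: 30 days (June has 30).
Jul 12, 1879 → Aug 12, 1879: 31 days (July has 31).
Aug 12, 1879 → Sep 12, 1879: 31 days (August has 31).
Sep 12, 1879 → Oct 12, 1879: 30 days (September has 30).
Oct 12, 1879 → Nov 12, 1879: 31 days (October has 31).
Nov 12, 1879 → Dec 12, 1879: 30 days (November has 30).
Dec 12, 1879 → Jan 12, 1880: 31 days (December has 31).
Jan 12, 1880 → Feb 12, 1880: 31 days (January has 31).
Feb 12, 1880 → Mar 2, 1880: 19 days.
Total: 1725 days.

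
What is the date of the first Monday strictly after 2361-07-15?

Jul 15, 2361 is a Saturday.
From Saturday to the next Monday is 2 days.
Jul 15, 2361 + 2 = Jul 17, 2361.

July 17, 2361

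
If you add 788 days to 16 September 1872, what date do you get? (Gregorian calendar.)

November 13, 1874

+365 (one year) → Sep 16, 1873 (423 left).
+365 (one year) → Sep 16, 1874 (58 left).
Sep has 30 days: +15 → Oct 1, 1874 (43 left).
Oct has 31 days: +31 → Nov 1, 1874 (12 left).
+12 → Nov 13, 1874.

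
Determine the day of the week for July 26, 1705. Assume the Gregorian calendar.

Sunday

Doomsday rule: the anchor day for the 1700s is Sunday. For year 05: 5÷12 = 0 r 5, and 5÷4 = 1, so 0+5+1 = 6.
Sunday + 6 ≡ Saturday — that's 1705's doomsday.
In July the doomsday date is Jul 11.
Jul 26 is 15 days after Jul 11; 15 mod 7 = 1, so Saturday + 1 = Sunday.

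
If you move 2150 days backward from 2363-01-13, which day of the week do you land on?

First find the weekday of Jan 13, 2363. Doomsday rule: the anchor day for the 2300s is Wednesday. For year 63: 63÷12 = 5 r 3, and 3÷4 = 0, so 5+3+0 = 8.
Wednesday + 8 ≡ Thursday — that's 2363's doomsday.
In January the doomsday date is Jan 3 (2363 is not a leap year).
Jan 13 is 10 days after Jan 3; 10 mod 7 = 3, so Thursday + 3 = Sunday.
2150 mod 7 = 1, so 2150 days before a Sunday is Sunday − 1 = Saturday.

Saturday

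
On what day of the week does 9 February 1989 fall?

Thursday

January 1, 1989 is a Sunday.
Jan 1, 1989 → Feb 1, 1989: 31 days (January has 31).
Feb 1, 1989 → Feb 9, 1989: 8 days.
Total: 39 days.
39 mod 7 = 4, so Sunday + 4 = Thursday.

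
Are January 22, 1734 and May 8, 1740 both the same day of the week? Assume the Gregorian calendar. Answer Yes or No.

From Jan 22, 1734 to May 8, 1740 is 2298 days.
2298 mod 7 = 2, so they are different weekdays.
(Jan 22, 1734 is a Friday; May 8, 1740 is a Sunday.)

No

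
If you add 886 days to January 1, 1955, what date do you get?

June 5, 1957

+365 (one year) → Jan 1, 1956 (521 left).
+366 (one year; includes Feb 29, 1956) → Jan 1, 1957 (155 left).
Jan has 31 days: +31 → Feb 1, 1957 (124 left).
Feb has 28 days: +28 → Mar 1, 1957 (96 left).
Mar has 31 days: +31 → Apr 1, 1957 (65 left).
Apr has 30 days: +30 → May 1, 1957 (35 left).
May has 31 days: +31 → Jun 1, 1957 (4 left).
+4 → Jun 5, 1957.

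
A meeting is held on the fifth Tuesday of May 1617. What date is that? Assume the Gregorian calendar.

May 30, 1617

May 1, 1617 is a Monday.
The first Tuesday is therefore May 2 (1 days later).
The fifth Tuesday is 2 + 4×7 = May 30.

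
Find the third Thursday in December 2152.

December 1, 2152 is a Friday.
The first Thursday is therefore December 7 (6 days later).
The third Thursday is 7 + 2×7 = December 21.

December 21, 2152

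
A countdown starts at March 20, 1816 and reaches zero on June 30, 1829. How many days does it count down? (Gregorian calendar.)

Mar 20, 1816 → Mar 20, 1817: 365 days.
Mar 20, 1817 → Mar 20, 1818: 365 days.
Mar 20, 1818 → Mar 20, 1819: 365 days.
Mar 20, 1819 → Mar 20, 1820: 366 days (Feb 29, 1820 is in that span).
Mar 20, 1820 → Mar 20, 1821: 365 days.
Mar 20, 1821 → Mar 20, 1822: 365 days.
Mar 20, 1822 → Mar 20, 1823: 365 days.
Mar 20, 1823 → Mar 20, 1824: 366 days (Feb 29, 1824 is in that span).
Mar 20, 1824 → Mar 20, 1825: 365 days.
Mar 20, 1825 → Mar 20, 1826: 365 days.
Mar 20, 1826 → Mar 20, 1827: 365 days.
Mar 20, 1827 → Mar 20, 1828: 366 days (Feb 29, 1828 is in that span).
Mar 20, 1828 → Mar 20, 1829: 365 days.
Mar 20, 1829 → Apr 20, 1829: 31 days (March has 31).
Apr 20, 1829 → May 20, 1829: 30 days (April has 30).
May 20, 1829 → Jun 20, 1829: 31 days (May has 31).
Jun 20, 1829 → Jun 30, 1829: 10 days.
Total: 4850 days.

4850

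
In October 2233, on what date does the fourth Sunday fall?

October 27, 2233

October 1, 2233 is a Tuesday.
The first Sunday is therefore October 6 (5 days later).
The fourth Sunday is 6 + 3×7 = October 27.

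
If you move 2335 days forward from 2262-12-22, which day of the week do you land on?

First find the weekday of Dec 22, 2262. Doomsday rule: the anchor day for the 2200s is Friday. For year 62: 62÷12 = 5 r 2, and 2÷4 = 0, so 5+2+0 = 7.
Friday + 7 ≡ Friday — that's 2262's doomsday.
In December the doomsday date is Dec 12.
Dec 22 is 10 days after Dec 12; 10 mod 7 = 3, so Friday + 3 = Monday.
2335 mod 7 = 4, so 2335 days after a Monday is Monday + 4 = Friday.

Friday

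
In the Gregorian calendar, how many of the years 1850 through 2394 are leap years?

132

Multiples of 4 in [1850,2394]: 136.
Of those, multiples of 100: 5 (not leap unless ÷400).
Multiples of 400: 1.
Leap years = 136 − 5 + 1 = 132.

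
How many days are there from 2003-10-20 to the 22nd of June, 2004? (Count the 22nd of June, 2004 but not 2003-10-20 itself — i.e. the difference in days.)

246

Oct 20, 2003 → Nov 20, 2003: 31 days (October has 31).
Nov 20, 2003 → Dec 20, 2003: 30 days (November has 30).
Dec 20, 2003 → Jan 20, 2004: 31 days (December has 31).
Jan 20, 2004 → Feb 20, 2004: 31 days (January has 31).
Feb 20, 2004 → Mar 20, 2004: 29 days (February has 29).
Mar 20, 2004 → Apr 20, 2004: 31 days (March has 31).
Apr 20, 2004 → May 20, 2004: 30 days (April has 30).
May 20, 2004 → Jun 20, 2004: 31 days (May has 31).
Jun 20, 2004 → Jun 22, 2004: 2 days.
Total: 246 days.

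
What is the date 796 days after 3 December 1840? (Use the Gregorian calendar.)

+365 (one year) → Dec 3, 1841 (431 left).
+365 (one year) → Dec 3, 1842 (66 left).
Dec has 31 days: +29 → Jan 1, 1843 (37 left).
Jan has 31 days: +31 → Feb 1, 1843 (6 left).
+6 → Feb 7, 1843.

February 7, 1843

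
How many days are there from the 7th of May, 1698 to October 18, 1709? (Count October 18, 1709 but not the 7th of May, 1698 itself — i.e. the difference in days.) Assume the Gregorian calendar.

May 7, 1698 → May 7, 1699: 365 days.
May 7, 1699 → May 7, 1700: 365 days.
May 7, 1700 → May 7, 1701: 365 days.
May 7, 1701 → May 7, 1702: 365 days.
May 7, 1702 → May 7, 1703: 365 days.
May 7, 1703 → May 7, 1704: 366 days (Feb 29, 1704 is in that span).
May 7, 1704 → May 7, 1705: 365 days.
May 7, 1705 → May 7, 1706: 365 days.
May 7, 1706 → May 7, 1707: 365 days.
May 7, 1707 → May 7, 1708: 366 days (Feb 29, 1708 is in that span).
May 7, 1708 → May 7, 1709: 365 days.
May 7, 1709 → Jun 7, 1709: 31 days (May has 31).
Jun 7, 1709 → Jul 7, 1709: 30 days (June has 30).
Jul 7, 1709 → Aug 7, 1709: 31 days (July has 31).
Aug 7, 1709 → Sep 7, 1709: 31 days (August has 31).
Sep 7, 1709 → Oct 7, 1709: 30 days (September has 30).
Oct 7, 1709 → Oct 18, 1709: 11 days.
Total: 4181 days.

4181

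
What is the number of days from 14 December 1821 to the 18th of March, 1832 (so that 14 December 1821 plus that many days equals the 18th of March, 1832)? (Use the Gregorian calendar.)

Dec 14, 1821 → Dec 14, 1822: 365 days.
Dec 14, 1822 → Dec 14, 1823: 365 days.
Dec 14, 1823 → Dec 14, 1824: 366 days (Feb 29, 1824 is in that span).
Dec 14, 1824 → Dec 14, 1825: 365 days.
Dec 14, 1825 → Dec 14, 1826: 365 days.
Dec 14, 1826 → Dec 14, 1827: 365 days.
Dec 14, 1827 → Dec 14, 1828: 366 days (Feb 29, 1828 is in that span).
Dec 14, 1828 → Dec 14, 1829: 365 days.
Dec 14, 1829 → Dec 14, 1830: 365 days.
Dec 14, 1830 → Dec 14, 1831: 365 days.
Dec 14, 1831 → Jan 14, 1832: 31 days (December has 31).
Jan 14, 1832 → Feb 14, 1832: 31 days (January has 31).
Feb 14, 1832 → Mar 14, 1832: 29 days (February has 29).
Mar 14, 1832 → Mar 18, 1832: 4 days.
Total: 3747 days.

3747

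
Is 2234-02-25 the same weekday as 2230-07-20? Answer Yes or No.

Yes

From Jul 20, 2230 to Feb 25, 2234 is 1316 days.
1316 mod 7 = 0, so they are the same weekday.
(Jul 20, 2230 is a Tuesday; Feb 25, 2234 is a Tuesday.)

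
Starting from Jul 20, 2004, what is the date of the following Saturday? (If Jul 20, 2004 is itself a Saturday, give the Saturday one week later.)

July 24, 2004

Jul 20, 2004 is a Tuesday.
From Tuesday to the next Saturday is 4 days.
Jul 20, 2004 + 4 = Jul 24, 2004.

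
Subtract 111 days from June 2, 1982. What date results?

−2 → May 31, 1982 (end of May, 31 days; 109 left).
−31 → Apr 30, 1982 (end of Apr, 30 days; 78 left).
−30 → Mar 31, 1982 (end of Mar, 31 days; 48 left).
−31 → Feb 28, 1982 (end of Feb, 28 days; 17 left).
−17 → Feb 11, 1982.

February 11, 1982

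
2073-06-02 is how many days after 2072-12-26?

158

Dec 26, 2072 → Jan 26, 2073: 31 days (December has 31).
Jan 26, 2073 → Feb 26, 2073: 31 days (January has 31).
Feb 26, 2073 → Mar 26, 2073: 28 days (February has 28).
Mar 26, 2073 → Apr 26, 2073: 31 days (March has 31).
Apr 26, 2073 → May 26, 2073: 30 days (April has 30).
May 26, 2073 → Jun 2, 2073: 7 days.
Total: 158 days.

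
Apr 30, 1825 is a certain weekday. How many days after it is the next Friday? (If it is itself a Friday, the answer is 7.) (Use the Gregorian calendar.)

Apr 30, 1825 is a Saturday.
From Saturday to the next Friday is 6 days.

6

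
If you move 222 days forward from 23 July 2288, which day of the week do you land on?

Jul 23, 2288 is a Monday.
222 mod 7 = 5, so 222 days after a Monday is Monday + 5 = Saturday.

Saturday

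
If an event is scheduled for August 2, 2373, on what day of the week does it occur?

Doomsday rule: the anchor day for the 2300s is Wednesday. For year 73: 73÷12 = 6 r 1, and 1÷4 = 0, so 6+1+0 = 7.
Wednesday + 7 ≡ Wednesday — that's 2373's doomsday.
In August the doomsday date is Aug 8.
Aug 2 is 6 days before Aug 8; 6 mod 7 = 6, so Wednesday − 6 = Thursday.

Thursday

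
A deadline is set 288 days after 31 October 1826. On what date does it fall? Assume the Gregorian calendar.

Oct has 31 days: +1 → Nov 1, 1826 (287 left).
Nov has 30 days: +30 → Dec 1, 1826 (257 left).
Dec has 31 days: +31 → Jan 1, 1827 (226 left).
Jan has 31 days: +31 → Feb 1, 1827 (195 left).
Feb has 28 days: +28 → Mar 1, 1827 (167 left).
Mar has 31 days: +31 → Apr 1, 1827 (136 left).
Apr has 30 days: +30 → May 1, 1827 (106 left).
May has 31 days: +31 → Jun 1, 1827 (75 left).
Jun has 30 days: +30 → Jul 1, 1827 (45 left).
Jul has 31 days: +31 → Aug 1, 1827 (14 left).
+14 → Aug 15, 1827.

August 15, 1827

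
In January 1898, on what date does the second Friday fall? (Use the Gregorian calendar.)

January 1, 1898 is a Saturday.
The first Friday is therefore January 7 (6 days later).
The second Friday is 7 + 1×7 = January 14.

January 14, 1898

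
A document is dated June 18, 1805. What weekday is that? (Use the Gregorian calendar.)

Doomsday rule: the anchor day for the 1800s is Friday. For year 05: 5÷12 = 0 r 5, and 5÷4 = 1, so 0+5+1 = 6.
Friday + 6 ≡ Thursday — that's 1805's doomsday.
In June the doomsday date is Jun 6.
Jun 18 is 12 days after Jun 6; 12 mod 7 = 5, so Thursday + 5 = Tuesday.

Tuesday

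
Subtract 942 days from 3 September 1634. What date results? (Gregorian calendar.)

February 4, 1632

−365 (one year) → Sep 3, 1633 (577 left).
−365 (one year) → Sep 3, 1632 (212 left).
−3 → Aug 31, 1632 (end of Aug, 31 days; 209 left).
−31 → Jul 31, 1632 (end of Jul, 31 days; 178 left).
−31 → Jun 30, 1632 (end of Jun, 30 days; 147 left).
−30 → May 31, 1632 (end of May, 31 days; 117 left).
−31 → Apr 30, 1632 (end of Apr, 30 days; 86 left).
−30 → Mar 31, 1632 (end of Mar, 31 days; 56 left).
−31 → Feb 29, 1632 (end of Feb, 29 days; 25 left).
−25 → Feb 4, 1632.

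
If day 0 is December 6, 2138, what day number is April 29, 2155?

Dec 6, 2138 → Dec 6, 2139: 365 days.
Dec 6, 2139 → Dec 6, 2140: 366 days (Feb 29, 2140 is in that span).
Dec 6, 2140 → Dec 6, 2141: 365 days.
Dec 6, 2141 → Dec 6, 2142: 365 days.
Dec 6, 2142 → Dec 6, 2143: 365 days.
Dec 6, 2143 → Dec 6, 2144: 366 days (Feb 29, 2144 is in that span).
Dec 6, 2144 → Dec 6, 2145: 365 days.
Dec 6, 2145 → Dec 6, 2146: 365 days.
Dec 6, 2146 → Dec 6, 2147: 365 days.
Dec 6, 2147 → Dec 6, 2148: 366 days (Feb 29, 2148 is in that span).
Dec 6, 2148 → Dec 6, 2149: 365 days.
Dec 6, 2149 → Dec 6, 2150: 365 days.
Dec 6, 2150 → Dec 6, 2151: 365 days.
Dec 6, 2151 → Dec 6, 2152: 366 days (Feb 29, 2152 is in that span).
Dec 6, 2152 → Dec 6, 2153: 365 days.
Dec 6, 2153 → Dec 6, 2154: 365 days.
Dec 6, 2154 → Jan 6, 2155: 31 days (December has 31).
Jan 6, 2155 → Feb 6, 2155: 31 days (January has 31).
Feb 6, 2155 → Mar 6, 2155: 28 days (February has 28).
Mar 6, 2155 → Apr 6, 2155: 31 days (March has 31).
Apr 6, 2155 → Apr 29, 2155: 23 days.
Total: 5988 days.

5988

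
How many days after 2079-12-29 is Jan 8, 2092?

4393

Dec 29, 2079 → Dec 29, 2080: 366 days (Feb 29, 2080 is in that span).
Dec 29, 2080 → Dec 29, 2081: 365 days.
Dec 29, 2081 → Dec 29, 2082: 365 days.
Dec 29, 2082 → Dec 29, 2083: 365 days.
Dec 29, 2083 → Dec 29, 2084: 366 days (Feb 29, 2084 is in that span).
Dec 29, 2084 → Dec 29, 2085: 365 days.
Dec 29, 2085 → Dec 29, 2086: 365 days.
Dec 29, 2086 → Dec 29, 2087: 365 days.
Dec 29, 2087 → Dec 29, 2088: 366 days (Feb 29, 2088 is in that span).
Dec 29, 2088 → Dec 29, 2089: 365 days.
Dec 29, 2089 → Dec 29, 2090: 365 days.
Dec 29, 2090 → Jan 29, 2091: 31 days (December has 31).
Jan 29, 2091 → Feb 28, 2091: 30 days (January has 31).
Feb 28, 2091 → Mar 28, 2091: 28 days (February has 28).
Mar 28, 2091 → Apr 28, 2091: 31 days (March has 31).
Apr 28, 2091 → May 28, 2091: 30 days (April has 30).
May 28, 2091 → Jun 28, 2091: 31 days (May has 31).
Jun 28, 2091 → Jul 28, 2091: 30 days (June has 30).
Jul 28, 2091 → Aug 28, 2091: 31 days (July has 31).
Aug 28, 2091 → Sep 28, 2091: 31 days (August has 31).
Sep 28, 2091 → Oct 28, 2091: 30 days (September has 30).
Oct 28, 2091 → Nov 28, 2091: 31 days (October has 31).
Nov 28, 2091 → Dec 28, 2091: 30 days (November has 30).
Dec 28, 2091 → Jan 8, 2092: 11 days.
Total: 4393 days.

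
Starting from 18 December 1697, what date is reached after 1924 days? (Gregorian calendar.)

+365 (one year) → Dec 18, 1698 (1559 left).
+365 (one year) → Dec 18, 1699 (1194 left).
+365 (one year) → Dec 18, 1700 (829 left).
+365 (one year) → Dec 18, 1701 (464 left).
+365 (one year) → Dec 18, 1702 (99 left).
Dec has 31 days: +14 → Jan 1, 1703 (85 left).
Jan has 31 days: +31 → Feb 1, 1703 (54 left).
Feb has 28 days: +28 → Mar 1, 1703 (26 left).
+26 → Mar 27, 1703.

March 27, 1703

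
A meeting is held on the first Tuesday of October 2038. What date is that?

October 1, 2038 is a Friday.
The first Tuesday is therefore October 5 (4 days later).

October 5, 2038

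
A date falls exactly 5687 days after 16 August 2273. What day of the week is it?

First find the weekday of Aug 16, 2273. Doomsday rule: the anchor day for the 2200s is Friday. For year 73: 73÷12 = 6 r 1, and 1÷4 = 0, so 6+1+0 = 7.
Friday + 7 ≡ Friday — that's 2273's doomsday.
In August the doomsday date is Aug 8.
Aug 16 is 8 days after Aug 8; 8 mod 7 = 1, so Friday + 1 = Saturday.
5687 mod 7 = 3, so 5687 days after a Saturday is Saturday + 3 = Tuesday.

Tuesday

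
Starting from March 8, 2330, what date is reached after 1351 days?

November 18, 2333

+365 (one year) → Mar 8, 2331 (986 left).
+366 (one year; includes Feb 29, 2332) → Mar 8, 2332 (620 left).
+365 (one year) → Mar 8, 2333 (255 left).
Mar has 31 days: +24 → Apr 1, 2333 (231 left).
Apr has 30 days: +30 → May 1, 2333 (201 left).
May has 31 days: +31 → Jun 1, 2333 (170 left).
Jun has 30 days: +30 → Jul 1, 2333 (140 left).
Jul has 31 days: +31 → Aug 1, 2333 (109 left).
Aug has 31 days: +31 → Sep 1, 2333 (78 left).
Sep has 30 days: +30 → Oct 1, 2333 (48 left).
Oct has 31 days: +31 → Nov 1, 2333 (17 left).
+17 → Nov 18, 2333.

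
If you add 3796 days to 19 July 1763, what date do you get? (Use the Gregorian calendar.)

December 9, 1773

+366 (one year; includes Feb 29, 1764) → Jul 19, 1764 (3430 left).
+365 (one year) → Jul 19, 1765 (3065 left).
+365 (one year) → Jul 19, 1766 (2700 left).
+365 (one year) → Jul 19, 1767 (2335 left).
+366 (one year; includes Feb 29, 1768) → Jul 19, 1768 (1969 left).
+365 (one year) → Jul 19, 1769 (1604 left).
+365 (one year) → Jul 19, 1770 (1239 left).
+365 (one year) → Jul 19, 1771 (874 left).
+366 (one year; includes Feb 29, 1772) → Jul 19, 1772 (508 left).
+365 (one year) → Jul 19, 1773 (143 left).
Jul has 31 days: +13 → Aug 1, 1773 (130 left).
Aug has 31 days: +31 → Sep 1, 1773 (99 left).
Sep has 30 days: +30 → Oct 1, 1773 (69 left).
Oct has 31 days: +31 → Nov 1, 1773 (38 left).
Nov has 30 days: +30 → Dec 1, 1773 (8 left).
+8 → Dec 9, 1773.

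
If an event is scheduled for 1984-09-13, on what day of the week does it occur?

Doomsday rule: the anchor day for the 1900s is Wednesday. For year 84: 84÷12 = 7 r 0, and 0÷4 = 0, so 7+0+0 = 7.
Wednesday + 7 ≡ Wednesday — that's 1984's doomsday.
In September the doomsday date is Sep 5.
Sep 13 is 8 days after Sep 5; 8 mod 7 = 1, so Wednesday + 1 = Thursday.

Thursday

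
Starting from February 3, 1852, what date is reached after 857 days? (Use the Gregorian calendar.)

June 9, 1854

+366 (one year; includes Feb 29, 1852) → Feb 3, 1853 (491 left).
+365 (one year) → Feb 3, 1854 (126 left).
Feb has 28 days: +26 → Mar 1, 1854 (100 left).
Mar has 31 days: +31 → Apr 1, 1854 (69 left).
Apr has 30 days: +30 → May 1, 1854 (39 left).
May has 31 days: +31 → Jun 1, 1854 (8 left).
+8 → Jun 9, 1854.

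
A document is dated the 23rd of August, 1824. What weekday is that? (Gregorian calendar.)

Monday

Doomsday rule: the anchor day for the 1800s is Friday. For year 24: 24÷12 = 2 r 0, and 0÷4 = 0, so 2+0+0 = 2.
Friday + 2 ≡ Sunday — that's 1824's doomsday.
In August the doomsday date is Aug 8.
Aug 23 is 15 days after Aug 8; 15 mod 7 = 1, so Sunday + 1 = Monday.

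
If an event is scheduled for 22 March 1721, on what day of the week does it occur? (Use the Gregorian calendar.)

Saturday

Doomsday rule: the anchor day for the 1700s is Sunday. For year 21: 21÷12 = 1 r 9, and 9÷4 = 2, so 1+9+2 = 12.
Sunday + 12 ≡ Friday — that's 1721's doomsday.
In March the doomsday date is Mar 14.
Mar 22 is 8 days after Mar 14; 8 mod 7 = 1, so Friday + 1 = Saturday.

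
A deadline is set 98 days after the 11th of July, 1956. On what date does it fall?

October 17, 1956

Jul has 31 days: +21 → Aug 1, 1956 (77 left).
Aug has 31 days: +31 → Sep 1, 1956 (46 left).
Sep has 30 days: +30 → Oct 1, 1956 (16 left).
+16 → Oct 17, 1956.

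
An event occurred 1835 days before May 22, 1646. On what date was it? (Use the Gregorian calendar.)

−365 (one year) → May 22, 1645 (1470 left).
−365 (one year) → May 22, 1644 (1105 left).
−366 (one year; includes Feb 29, 1644) → May 22, 1643 (739 left).
−365 (one year) → May 22, 1642 (374 left).
−22 → Apr 30, 1642 (end of Apr, 30 days; 352 left).
−30 → Mar 31, 1642 (end of Mar, 31 days; 322 left).
−31 → Feb 28, 1642 (end of Feb, 28 days; 291 left).
−28 → Jan 31, 1642 (end of Jan, 31 days; 263 left).
−31 → Dec 31, 1641 (end of Dec, 31 days; 232 left).
−31 → Nov 30, 1641 (end of Nov, 30 days; 201 left).
−30 → Oct 31, 1641 (end of Oct, 31 days; 171 left).
−31 → Sep 30, 1641 (end of Sep, 30 days; 140 left).
−30 → Aug 31, 1641 (end of Aug, 31 days; 110 left).
−31 → Jul 31, 1641 (end of Jul, 31 days; 79 left).
−31 → Jun 30, 1641 (end of Jun, 30 days; 48 left).
−30 → May 31, 1641 (end of May, 31 days; 18 left).
−18 → May 13, 1641.

May 13, 1641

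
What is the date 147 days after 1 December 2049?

April 27, 2050

Dec has 31 days: +31 → Jan 1, 2050 (116 left).
Jan has 31 days: +31 → Feb 1, 2050 (85 left).
Feb has 28 days: +28 → Mar 1, 2050 (57 left).
Mar has 31 days: +31 → Apr 1, 2050 (26 left).
+26 → Apr 27, 2050.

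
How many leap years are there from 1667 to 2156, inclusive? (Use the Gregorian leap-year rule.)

Multiples of 4 in [1667,2156]: 123.
Of those, multiples of 100: 5 (not leap unless ÷400).
Multiples of 400: 1.
Leap years = 123 − 5 + 1 = 119.

119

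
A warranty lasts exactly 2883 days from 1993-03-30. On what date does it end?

+365 (one year) → Mar 30, 1994 (2518 left).
+365 (one year) → Mar 30, 1995 (2153 left).
+366 (one year; includes Feb 29, 1996) → Mar 30, 1996 (1787 left).
+365 (one year) → Mar 30, 1997 (1422 left).
+365 (one year) → Mar 30, 1998 (1057 left).
+365 (one year) → Mar 30, 1999 (692 left).
+366 (one year; includes Feb 29, 2000) → Mar 30, 2000 (326 left).
Mar has 31 days: +2 → Apr 1, 2000 (324 left).
Apr has 30 days: +30 → May 1, 2000 (294 left).
May has 31 days: +31 → Jun 1, 2000 (263 left).
Jun has 30 days: +30 → Jul 1, 2000 (233 left).
Jul has 31 days: +31 → Aug 1, 2000 (202 left).
Aug has 31 days: +31 → Sep 1, 2000 (171 left).
Sep has 30 days: +30 → Oct 1, 2000 (141 left).
Oct has 31 days: +31 → Nov 1, 2000 (110 left).
Nov has 30 days: +30 → Dec 1, 2000 (80 left).
Dec has 31 days: +31 → Jan 1, 2001 (49 left).
Jan has 31 days: +31 → Feb 1, 2001 (18 left).
+18 → Feb 19, 2001.

February 19, 2001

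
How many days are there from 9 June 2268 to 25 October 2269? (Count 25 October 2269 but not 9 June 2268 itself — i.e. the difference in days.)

503

Jun 9, 2268 → Jun 9, 2269: 365 days.
Jun 9, 2269 → Jul 9, 2269: 30 days (June has 30).
Jul 9, 2269 → Aug 9, 2269: 31 days (July has 31).
Aug 9, 2269 → Sep 9, 2269: 31 days (August has 31).
Sep 9, 2269 → Oct 9, 2269: 30 days (September has 30).
Oct 9, 2269 → Oct 25, 2269: 16 days.
Total: 503 days.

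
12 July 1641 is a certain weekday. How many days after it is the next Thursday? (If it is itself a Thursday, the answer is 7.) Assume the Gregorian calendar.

Jul 12, 1641 is a Friday.
From Friday to the next Thursday is 6 days.

6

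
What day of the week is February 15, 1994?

Tuesday

Doomsday rule: the anchor day for the 1900s is Wednesday. For year 94: 94÷12 = 7 r 10, and 10÷4 = 2, so 7+10+2 = 19.
Wednesday + 19 ≡ Monday — that's 1994's doomsday.
In February the doomsday date is Feb 28 (1994 is not a leap year).
Feb 15 is 13 days before Feb 28; 13 mod 7 = 6, so Monday − 6 = Tuesday.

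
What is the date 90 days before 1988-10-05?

−5 → Sep 30, 1988 (end of Sep, 30 days; 85 left).
−30 → Aug 31, 1988 (end of Aug, 31 days; 55 left).
−31 → Jul 31, 1988 (end of Jul, 31 days; 24 left).
−24 → Jul 7, 1988.

July 7, 1988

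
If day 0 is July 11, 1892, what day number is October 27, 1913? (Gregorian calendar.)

Jul 11, 1892 → Jul 11, 1893: 365 days.
Jul 11, 1893 → Jul 11, 1894: 365 days.
Jul 11, 1894 → Jul 11, 1895: 365 days.
Jul 11, 1895 → Jul 11, 1896: 366 days (Feb 29, 1896 is in that span).
Jul 11, 1896 → Jul 11, 1897: 365 days.
Jul 11, 1897 → Jul 11, 1898: 365 days.
Jul 11, 1898 → Jul 11, 1899: 365 days.
Jul 11, 1899 → Jul 11, 1900: 365 days.
Jul 11, 1900 → Jul 11, 1901: 365 days.
Jul 11, 1901 → Jul 11, 1902: 365 days.
Jul 11, 1902 → Jul 11, 1903: 365 days.
Jul 11, 1903 → Jul 11, 1904: 366 days (Feb 29, 1904 is in that span).
Jul 11, 1904 → Jul 11, 1905: 365 days.
Jul 11, 1905 → Jul 11, 1906: 365 days.
Jul 11, 1906 → Jul 11, 1907: 365 days.
Jul 11, 1907 → Jul 11, 1908: 366 days (Feb 29, 1908 is in that span).
Jul 11, 1908 → Jul 11, 1909: 365 days.
Jul 11, 1909 → Jul 11, 1910: 365 days.
Jul 11, 1910 → Jul 11, 1911: 365 days.
Jul 11, 1911 → Jul 11, 1912: 366 days (Feb 29, 1912 is in that span).
Jul 11, 1912 → Jul 11, 1913: 365 days.
Jul 11, 1913 → Aug 11, 1913: 31 days (July has 31).
Aug 11, 1913 → Sep 11, 1913: 31 days (August has 31).
Sep 11, 1913 → Oct 11, 1913: 30 days (September has 30).
Oct 11, 1913 → Oct 27, 1913: 16 days.
Total: 7777 days.

7777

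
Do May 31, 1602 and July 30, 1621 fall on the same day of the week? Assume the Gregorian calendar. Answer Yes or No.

Yes

From May 31, 1602 to Jul 30, 1621 is 7000 days.
7000 mod 7 = 0, so they are the same weekday.
(May 31, 1602 is a Friday; Jul 30, 1621 is a Friday.)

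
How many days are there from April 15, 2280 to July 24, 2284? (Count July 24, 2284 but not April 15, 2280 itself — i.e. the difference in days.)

1561

Apr 15, 2280 → Apr 15, 2281: 365 days.
Apr 15, 2281 → Apr 15, 2282: 365 days.
Apr 15, 2282 → Apr 15, 2283: 365 days.
Apr 15, 2283 → Apr 15, 2284: 366 days (Feb 29, 2284 is in that span).
Apr 15, 2284 → May 15, 2284: 30 days (April has 30).
May 15, 2284 → Jun 15, 2284: 31 days (May has 31).
Jun 15, 2284 → Jul 15, 2284: 30 days (June has 30).
Jul 15, 2284 → Jul 24, 2284: 9 days.
Total: 1561 days.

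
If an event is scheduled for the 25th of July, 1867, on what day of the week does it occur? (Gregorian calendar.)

Thursday

Doomsday rule: the anchor day for the 1800s is Friday. For year 67: 67÷12 = 5 r 7, and 7÷4 = 1, so 5+7+1 = 13.
Friday + 13 ≡ Thursday — that's 1867's doomsday.
In July the doomsday date is Jul 11.
Jul 25 is 14 days after Jul 11; 14 mod 7 = 0, so Thursday + 0 = Thursday.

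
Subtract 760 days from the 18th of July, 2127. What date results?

June 18, 2125

−365 (one year) → Jul 18, 2126 (395 left).
−18 → Jun 30, 2126 (end of Jun, 30 days; 377 left).
−30 → May 31, 2126 (end of May, 31 days; 347 left).
−31 → Apr 30, 2126 (end of Apr, 30 days; 316 left).
−30 → Mar 31, 2126 (end of Mar, 31 days; 286 left).
−31 → Feb 28, 2126 (end of Feb, 28 days; 255 left).
−28 → Jan 31, 2126 (end of Jan, 31 days; 227 left).
−31 → Dec 31, 2125 (end of Dec, 31 days; 196 left).
−31 → Nov 30, 2125 (end of Nov, 30 days; 165 left).
−30 → Oct 31, 2125 (end of Oct, 31 days; 135 left).
−31 → Sep 30, 2125 (end of Sep, 30 days; 104 left).
−30 → Aug 31, 2125 (end of Aug, 31 days; 74 left).
−31 → Jul 31, 2125 (end of Jul, 31 days; 43 left).
−31 → Jun 30, 2125 (end of Jun, 30 days; 12 left).
−12 → Jun 18, 2125.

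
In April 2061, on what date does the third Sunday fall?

April 1, 2061 is a Friday.
The first Sunday is therefore April 3 (2 days later).
The third Sunday is 3 + 2×7 = April 17.

April 17, 2061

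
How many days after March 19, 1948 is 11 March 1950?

Mar 19, 1948 → Mar 19, 1949: 365 days.
Mar 19, 1949 → Apr 19, 1949: 31 days (March has 31).
Apr 19, 1949 → May 19, 1949: 30 days (April has 30).
May 19, 1949 → Jun 19, 1949: 31 days (May has 31).
Jun 19, 1949 → Jul 19, 1949: 30 days (June has 30).
Jul 19, 1949 → Aug 19, 1949: 31 days (July has 31).
Aug 19, 1949 → Sep 19, 1949: 31 days (August has 31).
Sep 19, 1949 → Oct 19, 1949: 30 days (September has 30).
Oct 19, 1949 → Nov 19, 1949: 31 days (October has 31).
Nov 19, 1949 → Dec 19, 1949: 30 days (November has 30).
Dec 19, 1949 → Jan 19, 1950: 31 days (December has 31).
Jan 19, 1950 → Feb 19, 1950: 31 days (January has 31).
Feb 19, 1950 → Mar 11, 1950: 20 days.
Total: 722 days.

722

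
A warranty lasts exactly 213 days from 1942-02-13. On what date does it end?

Feb has 28 days: +16 → Mar 1, 1942 (197 left).
Mar has 31 days: +31 → Apr 1, 1942 (166 left).
Apr has 30 days: +30 → May 1, 1942 (136 left).
May has 31 days: +31 → Jun 1, 1942 (105 left).
Jun has 30 days: +30 → Jul 1, 1942 (75 left).
Jul has 31 days: +31 → Aug 1, 1942 (44 left).
Aug has 31 days: +31 → Sep 1, 1942 (13 left).
+13 → Sep 14, 1942.

September 14, 1942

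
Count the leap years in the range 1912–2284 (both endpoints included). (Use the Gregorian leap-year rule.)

Multiples of 4 in [1912,2284]: 94.
Of those, multiples of 100: 3 (not leap unless ÷400).
Multiples of 400: 1.
Leap years = 94 − 3 + 1 = 92.

92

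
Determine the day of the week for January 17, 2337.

Doomsday rule: the anchor day for the 2300s is Wednesday. For year 37: 37÷12 = 3 r 1, and 1÷4 = 0, so 3+1+0 = 4.
Wednesday + 4 ≡ Sunday — that's 2337's doomsday.
In January the doomsday date is Jan 3 (2337 is not a leap year).
Jan 17 is 14 days after Jan 3; 14 mod 7 = 0, so Sunday + 0 = Sunday.

Sunday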